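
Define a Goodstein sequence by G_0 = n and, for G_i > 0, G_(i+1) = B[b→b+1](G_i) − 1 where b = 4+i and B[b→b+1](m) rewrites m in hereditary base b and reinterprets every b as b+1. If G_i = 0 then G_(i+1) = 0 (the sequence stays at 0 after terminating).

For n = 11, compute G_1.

12

(0) 11|_4 = 2·4 + 3 ↦ 2·5 + 3|_5 = 13 ⇒ 12
(1) 12|_5 = 2·5 + 2 ↦ 2·6 + 2|_6 = 14 ⇒ 13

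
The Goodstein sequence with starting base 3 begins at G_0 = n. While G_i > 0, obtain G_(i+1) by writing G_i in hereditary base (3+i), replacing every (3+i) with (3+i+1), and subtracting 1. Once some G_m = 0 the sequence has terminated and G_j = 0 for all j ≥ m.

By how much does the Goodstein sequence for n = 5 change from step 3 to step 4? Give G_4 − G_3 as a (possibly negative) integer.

G_0 = 5. HB_3(5) = 3 + 2. Bump = 6. G_1 = 5.
G_1 = 5. HB_4(5) = 4 + 1. Bump = 6. G_2 = 5.
G_2 = 5. HB_5(5) = 5. Bump = 6. G_3 = 5.
G_3 = 5. HB_6(5) = 5. Bump = 5. G_4 = 4.

-1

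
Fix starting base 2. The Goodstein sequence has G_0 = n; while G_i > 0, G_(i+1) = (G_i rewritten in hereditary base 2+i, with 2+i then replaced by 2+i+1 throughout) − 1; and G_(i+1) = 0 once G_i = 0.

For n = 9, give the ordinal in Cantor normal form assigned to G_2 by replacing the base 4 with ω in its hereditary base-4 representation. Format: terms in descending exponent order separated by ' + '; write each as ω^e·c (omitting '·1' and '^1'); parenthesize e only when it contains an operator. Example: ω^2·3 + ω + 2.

ω^ω·3 + ω^3·3 + ω^2·3 + ω·3 + 3

i=0: 9 = 2^(2 + 1) + 1 (b=2); 2→3: 3^(3 + 1) + 1 = 82; 82−1 = 81
i=1: 81 = 3^(3 + 1) (b=3); 3→4: 4^(4 + 1) = 1024; 1024−1 = 1023
i=2: 1023 = 3·4^4 + 3·4^3 + 3·4^2 + 3·4 + 3 (b=4); 4→5: 3·5^5 + 3·5^3 + 3·5^2 + 3·5 + 3 = 9843; 9843−1 = 9842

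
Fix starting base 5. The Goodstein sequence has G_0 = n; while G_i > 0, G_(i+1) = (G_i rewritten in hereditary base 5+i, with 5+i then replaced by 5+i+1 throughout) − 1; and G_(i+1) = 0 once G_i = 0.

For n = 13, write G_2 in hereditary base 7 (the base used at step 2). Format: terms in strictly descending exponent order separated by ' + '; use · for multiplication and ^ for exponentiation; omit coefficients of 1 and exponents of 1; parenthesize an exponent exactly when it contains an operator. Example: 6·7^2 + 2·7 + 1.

2·7 + 1

base 5: 13 = 2·5 + 3; at 6: 2·6 + 3 = 15; next = 14
base 6: 14 = 2·6 + 2; at 7: 2·7 + 2 = 16; next = 15
base 7: 15 = 2·7 + 1; at 8: 2·8 + 1 = 17; next = 16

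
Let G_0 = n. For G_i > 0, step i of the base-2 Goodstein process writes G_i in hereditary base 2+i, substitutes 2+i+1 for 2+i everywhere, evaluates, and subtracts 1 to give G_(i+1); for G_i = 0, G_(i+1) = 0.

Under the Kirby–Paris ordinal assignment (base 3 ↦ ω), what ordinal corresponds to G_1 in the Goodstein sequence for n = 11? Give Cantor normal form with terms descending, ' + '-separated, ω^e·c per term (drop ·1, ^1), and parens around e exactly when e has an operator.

ω^(ω + 1) + ω

i=0: 11 = 2^(2 + 1) + 2 + 1 (b=2); 2→3: 3^(3 + 1) + 3 + 1 = 85; 85−1 = 84
i=1: 84 = 3^(3 + 1) + 3 (b=3); 3→4: 4^(4 + 1) + 4 = 1028; 1028−1 = 1027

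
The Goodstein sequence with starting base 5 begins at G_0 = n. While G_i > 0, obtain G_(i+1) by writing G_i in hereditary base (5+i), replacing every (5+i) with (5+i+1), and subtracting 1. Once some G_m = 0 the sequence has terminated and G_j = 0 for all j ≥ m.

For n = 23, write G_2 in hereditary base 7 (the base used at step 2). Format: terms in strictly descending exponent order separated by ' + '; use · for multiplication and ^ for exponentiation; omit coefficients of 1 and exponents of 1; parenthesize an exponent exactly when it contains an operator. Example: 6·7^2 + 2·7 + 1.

4·7 + 1

step 0: 23 = 4·5 + 3; sub 6 for 5: 4·6 + 3; = 27; G_1 = 27−1 = 26
step 1: 26 = 4·6 + 2; sub 7 for 6: 4·7 + 2; = 30; G_2 = 30−1 = 29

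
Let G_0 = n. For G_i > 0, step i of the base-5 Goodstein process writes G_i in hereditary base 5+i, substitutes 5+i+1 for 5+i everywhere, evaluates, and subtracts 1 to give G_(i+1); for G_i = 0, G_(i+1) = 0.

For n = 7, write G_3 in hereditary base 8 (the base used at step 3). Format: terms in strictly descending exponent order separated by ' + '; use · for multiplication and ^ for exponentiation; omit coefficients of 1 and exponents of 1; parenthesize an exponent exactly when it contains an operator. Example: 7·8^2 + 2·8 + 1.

(0) 7|_5 = 5 + 2 ↦ 6 + 2|_6 = 8 ⇒ 7
(1) 7|_6 = 6 + 1 ↦ 7 + 1|_7 = 8 ⇒ 7
(2) 7|_7 = 7 ↦ 8|_8 = 8 ⇒ 7
(3) 7|_8 = 7 ↦ 7|_9 = 7 ⇒ 6

7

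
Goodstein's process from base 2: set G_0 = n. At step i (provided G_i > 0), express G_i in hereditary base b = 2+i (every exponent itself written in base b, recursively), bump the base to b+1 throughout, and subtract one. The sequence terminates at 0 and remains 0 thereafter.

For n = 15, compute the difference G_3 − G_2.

G_0=15  [base 2] 2^(2 + 1) + 2^2 + 2 + 1  →[2↦3]→  3^(3 + 1) + 3^3 + 3 + 1 = 112  −1 ⇒ G_1=111
G_1=111  [base 3] 3^(3 + 1) + 3^3 + 3  →[3↦4]→  4^(4 + 1) + 4^4 + 4 = 1284  −1 ⇒ G_2=1283
G_2=1283  [base 4] 4^(4 + 1) + 4^4 + 3  →[4↦5]→  5^(5 + 1) + 5^5 + 3 = 18753  −1 ⇒ G_3=18752

17469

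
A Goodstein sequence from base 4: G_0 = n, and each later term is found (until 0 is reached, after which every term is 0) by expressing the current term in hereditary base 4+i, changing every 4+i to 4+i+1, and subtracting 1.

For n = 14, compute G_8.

25

G_0 = 14. HB_4(14) = 3·4 + 2. Bump = 17. G_1 = 16.
G_1 = 16. HB_5(16) = 3·5 + 1. Bump = 19. G_2 = 18.
G_2 = 18. HB_6(18) = 3·6. Bump = 21. G_3 = 20.
G_3 = 20. HB_7(20) = 2·7 + 6. Bump = 22. G_4 = 21.
G_4 = 21. HB_8(21) = 2·8 + 5. Bump = 23. G_5 = 22.
G_5 = 22. HB_9(22) = 2·9 + 4. Bump = 24. G_6 = 23.
G_6 = 23. HB_10(23) = 2·10 + 3. Bump = 25. G_7 = 24.
G_7 = 24. HB_11(24) = 2·11 + 2. Bump = 26. G_8 = 25.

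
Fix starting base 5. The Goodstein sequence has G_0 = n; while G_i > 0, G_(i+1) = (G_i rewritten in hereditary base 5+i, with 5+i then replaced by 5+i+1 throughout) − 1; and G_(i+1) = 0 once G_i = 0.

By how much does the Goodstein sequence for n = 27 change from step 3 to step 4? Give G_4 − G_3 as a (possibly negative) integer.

6

base 5: 27 = 5^2 + 2; at 6: 6^2 + 2 = 38; next = 37
base 6: 37 = 6^2 + 1; at 7: 7^2 + 1 = 50; next = 49
base 7: 49 = 7^2; at 8: 8^2 = 64; next = 63
base 8: 63 = 7·8 + 7; at 9: 7·9 + 7 = 70; next = 69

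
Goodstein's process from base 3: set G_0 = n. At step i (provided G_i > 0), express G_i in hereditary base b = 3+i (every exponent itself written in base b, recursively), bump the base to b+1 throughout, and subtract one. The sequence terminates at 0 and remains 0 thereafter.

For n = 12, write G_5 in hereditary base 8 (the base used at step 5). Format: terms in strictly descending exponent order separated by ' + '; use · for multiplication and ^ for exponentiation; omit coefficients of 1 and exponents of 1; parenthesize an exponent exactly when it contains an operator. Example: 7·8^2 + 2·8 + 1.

7·8 + 7

base 3: 12 = 3^2 + 3; at 4: 4^2 + 4 = 20; next = 19
base 4: 19 = 4^2 + 3; at 5: 5^2 + 3 = 28; next = 27
base 5: 27 = 5^2 + 2; at 6: 6^2 + 2 = 38; next = 37
base 6: 37 = 6^2 + 1; at 7: 7^2 + 1 = 50; next = 49
base 7: 49 = 7^2; at 8: 8^2 = 64; next = 63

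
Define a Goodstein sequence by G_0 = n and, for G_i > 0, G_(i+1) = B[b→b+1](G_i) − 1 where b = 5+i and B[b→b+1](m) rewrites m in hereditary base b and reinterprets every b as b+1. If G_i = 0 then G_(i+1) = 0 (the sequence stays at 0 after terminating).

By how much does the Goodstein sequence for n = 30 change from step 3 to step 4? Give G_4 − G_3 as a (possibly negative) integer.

step 0: 30 = 5^2 + 5; sub 6 for 5: 6^2 + 6; = 42; G_1 = 42−1 = 41
step 1: 41 = 6^2 + 5; sub 7 for 6: 7^2 + 5; = 54; G_2 = 54−1 = 53
step 2: 53 = 7^2 + 4; sub 8 for 7: 8^2 + 4; = 68; G_3 = 68−1 = 67
step 3: 67 = 8^2 + 3; sub 9 for 8: 9^2 + 3; = 84; G_4 = 84−1 = 83

16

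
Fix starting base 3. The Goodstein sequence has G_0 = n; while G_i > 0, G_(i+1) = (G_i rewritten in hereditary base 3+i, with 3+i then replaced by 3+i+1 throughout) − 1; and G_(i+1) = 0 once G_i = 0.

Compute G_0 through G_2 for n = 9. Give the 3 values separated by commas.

step 0: 9 = 3^2; sub 4 for 3: 4^2; = 16; G_1 = 16−1 = 15
step 1: 15 = 3·4 + 3; sub 5 for 4: 3·5 + 3; = 18; G_2 = 18−1 = 17

9, 15, 17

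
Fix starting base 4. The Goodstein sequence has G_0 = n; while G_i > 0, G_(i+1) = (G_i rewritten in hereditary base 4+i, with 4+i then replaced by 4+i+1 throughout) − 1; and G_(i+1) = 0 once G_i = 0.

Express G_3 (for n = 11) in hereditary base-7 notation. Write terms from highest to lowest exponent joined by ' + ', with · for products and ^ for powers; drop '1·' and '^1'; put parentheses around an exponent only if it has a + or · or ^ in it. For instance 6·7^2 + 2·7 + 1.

2·7

i=0: 11 = 2·4 + 3 (b=4); 4→5: 2·5 + 3 = 13; 13−1 = 12
i=1: 12 = 2·5 + 2 (b=5); 5→6: 2·6 + 2 = 14; 14−1 = 13
i=2: 13 = 2·6 + 1 (b=6); 6→7: 2·7 + 1 = 15; 15−1 = 14
i=3: 14 = 2·7 (b=7); 7→8: 2·8 = 16; 16−1 = 15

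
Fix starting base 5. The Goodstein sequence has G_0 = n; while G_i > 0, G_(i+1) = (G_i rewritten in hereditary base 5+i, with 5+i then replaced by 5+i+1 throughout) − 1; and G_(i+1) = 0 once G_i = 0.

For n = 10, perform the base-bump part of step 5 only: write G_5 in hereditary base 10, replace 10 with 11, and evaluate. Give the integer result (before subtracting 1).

12

base 5: 10 = 2·5; at 6: 2·6 = 12; next = 11
base 6: 11 = 6 + 5; at 7: 7 + 5 = 12; next = 11
base 7: 11 = 7 + 4; at 8: 8 + 4 = 12; next = 11
base 8: 11 = 8 + 3; at 9: 9 + 3 = 12; next = 11
base 9: 11 = 9 + 2; at 10: 10 + 2 = 12; next = 11
base 10: 11 = 10 + 1; at 11: 11 + 1 = 12; next = 11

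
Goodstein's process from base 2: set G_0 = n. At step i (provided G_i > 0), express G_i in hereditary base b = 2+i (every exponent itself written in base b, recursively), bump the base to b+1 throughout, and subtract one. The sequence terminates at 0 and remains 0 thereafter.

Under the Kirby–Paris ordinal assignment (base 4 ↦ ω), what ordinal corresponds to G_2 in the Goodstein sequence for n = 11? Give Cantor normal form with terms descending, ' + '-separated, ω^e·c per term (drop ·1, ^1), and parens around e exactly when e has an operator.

G_0 = 11. HB_2(11) = 2^(2 + 1) + 2 + 1. Bump = 85. G_1 = 84.
G_1 = 84. HB_3(84) = 3^(3 + 1) + 3. Bump = 1028. G_2 = 1027.
G_2 = 1027. HB_4(1027) = 4^(4 + 1) + 3. Bump = 15628. G_3 = 15627.

ω^(ω + 1) + 3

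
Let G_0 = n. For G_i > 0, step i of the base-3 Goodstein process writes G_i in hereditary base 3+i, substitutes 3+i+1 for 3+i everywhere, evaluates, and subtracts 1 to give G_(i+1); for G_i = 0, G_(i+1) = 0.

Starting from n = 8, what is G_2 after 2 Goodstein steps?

10

base 3: 8 = 2·3 + 2; at 4: 2·4 + 2 = 10; next = 9
base 4: 9 = 2·4 + 1; at 5: 2·5 + 1 = 11; next = 10
base 5: 10 = 2·5; at 6: 2·6 = 12; next = 11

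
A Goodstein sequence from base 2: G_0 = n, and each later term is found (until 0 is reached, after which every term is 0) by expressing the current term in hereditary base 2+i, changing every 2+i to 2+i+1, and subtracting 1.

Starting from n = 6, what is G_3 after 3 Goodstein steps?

3125

(0) 6|_2 = 2^2 + 2 ↦ 3^3 + 3|_3 = 30 ⇒ 29
(1) 29|_3 = 3^3 + 2 ↦ 4^4 + 2|_4 = 258 ⇒ 257
(2) 257|_4 = 4^4 + 1 ↦ 5^5 + 1|_5 = 3126 ⇒ 3125
(3) 3125|_5 = 5^5 ↦ 6^6|_6 = 46656 ⇒ 46655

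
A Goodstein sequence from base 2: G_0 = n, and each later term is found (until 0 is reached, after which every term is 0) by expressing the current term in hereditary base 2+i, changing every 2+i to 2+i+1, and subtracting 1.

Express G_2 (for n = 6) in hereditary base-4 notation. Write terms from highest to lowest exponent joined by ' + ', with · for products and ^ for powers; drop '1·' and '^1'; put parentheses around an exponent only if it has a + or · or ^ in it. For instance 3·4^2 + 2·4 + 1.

4^4 + 1

G_0 = 6. HB_2(6) = 2^2 + 2. Bump = 30. G_1 = 29.
G_1 = 29. HB_3(29) = 3^3 + 2. Bump = 258. G_2 = 257.
G_2 = 257. HB_4(257) = 4^4 + 1. Bump = 3126. G_3 = 3125.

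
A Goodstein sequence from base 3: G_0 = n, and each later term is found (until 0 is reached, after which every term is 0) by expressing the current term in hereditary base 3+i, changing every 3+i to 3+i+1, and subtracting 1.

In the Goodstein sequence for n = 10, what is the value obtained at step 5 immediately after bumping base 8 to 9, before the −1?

[0] 10 ≡ 3^2 + 1 (base 3). Lift 4: 17. −1: 16.
[1] 16 ≡ 4^2 (base 4). Lift 5: 25. −1: 24.
[2] 24 ≡ 4·5 + 4 (base 5). Lift 6: 28. −1: 27.
[3] 27 ≡ 4·6 + 3 (base 6). Lift 7: 31. −1: 30.
[4] 30 ≡ 4·7 + 2 (base 7). Lift 8: 34. −1: 33.

37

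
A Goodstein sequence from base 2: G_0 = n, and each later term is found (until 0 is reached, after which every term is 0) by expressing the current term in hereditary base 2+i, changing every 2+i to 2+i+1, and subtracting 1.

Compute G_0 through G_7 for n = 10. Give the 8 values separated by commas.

step 0: 10 = 2^(2 + 1) + 2; sub 3 for 2: 3^(3 + 1) + 3; = 84; G_1 = 84−1 = 83
step 1: 83 = 3^(3 + 1) + 2; sub 4 for 3: 4^(4 + 1) + 2; = 1026; G_2 = 1026−1 = 1025
step 2: 1025 = 4^(4 + 1) + 1; sub 5 for 4: 5^(5 + 1) + 1; = 15626; G_3 = 15626−1 = 15625
step 3: 15625 = 5^(5 + 1); sub 6 for 5: 6^(6 + 1); = 279936; G_4 = 279936−1 = 279935
step 4: 279935 = 5·6^6 + 5·6^5 + 5·6^4 + 5·6^3 + 5·6^2 + 5·6 + 5; sub 7 for 6: 5·7^7 + 5·7^5 + 5·7^4 + 5·7^3 + 5·7^2 + 5·7 + 5; = 4215755; G_5 = 4215755−1 = 4215754
step 5: 4215754 = 5·7^7 + 5·7^5 + 5·7^4 + 5·7^3 + 5·7^2 + 5·7 + 4; sub 8 for 7: 5·8^8 + 5·8^5 + 5·8^4 + 5·8^3 + 5·8^2 + 5·8 + 4; = 84073324; G_6 = 84073324−1 = 84073323
step 6: 84073323 = 5·8^8 + 5·8^5 + 5·8^4 + 5·8^3 + 5·8^2 + 5·8 + 3; sub 9 for 8: 5·9^9 + 5·9^5 + 5·9^4 + 5·9^3 + 5·9^2 + 5·9 + 3; = 1937434593; G_7 = 1937434593−1 = 1937434592

10, 83, 1025, 15625, 279935, 4215754, 84073323, 1937434592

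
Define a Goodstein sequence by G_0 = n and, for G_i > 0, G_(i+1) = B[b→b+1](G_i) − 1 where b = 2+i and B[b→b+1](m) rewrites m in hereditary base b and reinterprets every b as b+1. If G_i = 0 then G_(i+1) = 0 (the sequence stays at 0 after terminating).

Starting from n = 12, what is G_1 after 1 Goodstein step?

G_0=12  [base 2] 2^(2 + 1) + 2^2  →[2↦3]→  3^(3 + 1) + 3^3 = 108  −1 ⇒ G_1=107
G_1=107  [base 3] 3^(3 + 1) + 2·3^2 + 2·3 + 2  →[3↦4]→  4^(4 + 1) + 2·4^2 + 2·4 + 2 = 1066  −1 ⇒ G_2=1065

107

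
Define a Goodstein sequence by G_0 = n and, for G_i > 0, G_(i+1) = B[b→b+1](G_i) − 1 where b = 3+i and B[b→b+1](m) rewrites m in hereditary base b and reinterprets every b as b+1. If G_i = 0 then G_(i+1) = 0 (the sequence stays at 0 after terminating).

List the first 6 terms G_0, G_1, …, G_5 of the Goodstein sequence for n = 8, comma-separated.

8, 9, 10, 11, 11, 11

step 0: 8 = 2·3 + 2; sub 4 for 3: 2·4 + 2; = 10; G_1 = 10−1 = 9
step 1: 9 = 2·4 + 1; sub 5 for 4: 2·5 + 1; = 11; G_2 = 11−1 = 10
step 2: 10 = 2·5; sub 6 for 5: 2·6; = 12; G_3 = 12−1 = 11
step 3: 11 = 6 + 5; sub 7 for 6: 7 + 5; = 12; G_4 = 12−1 = 11
step 4: 11 = 7 + 4; sub 8 for 7: 8 + 4; = 12; G_5 = 12−1 = 11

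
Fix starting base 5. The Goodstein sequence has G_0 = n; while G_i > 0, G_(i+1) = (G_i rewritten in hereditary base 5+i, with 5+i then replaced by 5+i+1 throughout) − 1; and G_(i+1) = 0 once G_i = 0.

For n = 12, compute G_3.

15

base 5: 12 = 2·5 + 2; at 6: 2·6 + 2 = 14; next = 13
base 6: 13 = 2·6 + 1; at 7: 2·7 + 1 = 15; next = 14
base 7: 14 = 2·7; at 8: 2·8 = 16; next = 15
base 8: 15 = 8 + 7; at 9: 9 + 7 = 16; next = 15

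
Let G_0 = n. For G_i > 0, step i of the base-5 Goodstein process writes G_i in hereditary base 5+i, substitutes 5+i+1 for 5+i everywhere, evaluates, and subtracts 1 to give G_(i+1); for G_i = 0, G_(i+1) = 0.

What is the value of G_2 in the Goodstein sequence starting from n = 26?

i=0: 26 = 5^2 + 1 (b=5); 5→6: 6^2 + 1 = 37; 37−1 = 36
i=1: 36 = 6^2 (b=6); 6→7: 7^2 = 49; 49−1 = 48
i=2: 48 = 6·7 + 6 (b=7); 7→8: 6·8 + 6 = 54; 54−1 = 53

48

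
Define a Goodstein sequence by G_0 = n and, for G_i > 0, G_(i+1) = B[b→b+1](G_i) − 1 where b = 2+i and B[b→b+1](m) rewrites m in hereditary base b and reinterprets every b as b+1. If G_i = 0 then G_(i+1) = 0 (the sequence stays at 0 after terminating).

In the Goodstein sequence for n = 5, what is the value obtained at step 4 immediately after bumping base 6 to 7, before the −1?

1198

G_0=5  [base 2] 2^2 + 1  →[2↦3]→  3^3 + 1 = 28  −1 ⇒ G_1=27
G_1=27  [base 3] 3^3  →[3↦4]→  4^4 = 256  −1 ⇒ G_2=255
G_2=255  [base 4] 3·4^3 + 3·4^2 + 3·4 + 3  →[4↦5]→  3·5^3 + 3·5^2 + 3·5 + 3 = 468  −1 ⇒ G_3=467
G_3=467  [base 5] 3·5^3 + 3·5^2 + 3·5 + 2  →[5↦6]→  3·6^3 + 3·6^2 + 3·6 + 2 = 776  −1 ⇒ G_4=775
G_4=775  [base 6] 3·6^3 + 3·6^2 + 3·6 + 1  →[6↦7]→  3·7^3 + 3·7^2 + 3·7 + 1 = 1198  −1 ⇒ G_5=1197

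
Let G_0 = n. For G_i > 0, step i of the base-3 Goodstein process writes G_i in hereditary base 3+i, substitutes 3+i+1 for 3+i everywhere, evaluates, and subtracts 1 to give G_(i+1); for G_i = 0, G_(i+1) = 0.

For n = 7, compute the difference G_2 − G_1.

(0) 7|_3 = 2·3 + 1 ↦ 2·4 + 1|_4 = 9 ⇒ 8
(1) 8|_4 = 2·4 ↦ 2·5|_5 = 10 ⇒ 9

1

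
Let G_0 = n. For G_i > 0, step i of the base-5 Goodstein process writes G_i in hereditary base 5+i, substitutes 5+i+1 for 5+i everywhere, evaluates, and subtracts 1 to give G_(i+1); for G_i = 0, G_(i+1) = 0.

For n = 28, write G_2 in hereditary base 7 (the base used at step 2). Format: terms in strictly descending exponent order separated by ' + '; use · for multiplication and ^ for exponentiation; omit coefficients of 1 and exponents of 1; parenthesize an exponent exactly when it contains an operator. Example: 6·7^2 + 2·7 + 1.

7^2 + 1

G_0 = 28. HB_5(28) = 5^2 + 3. Bump = 39. G_1 = 38.
G_1 = 38. HB_6(38) = 6^2 + 2. Bump = 51. G_2 = 50.
G_2 = 50. HB_7(50) = 7^2 + 1. Bump = 65. G_3 = 64.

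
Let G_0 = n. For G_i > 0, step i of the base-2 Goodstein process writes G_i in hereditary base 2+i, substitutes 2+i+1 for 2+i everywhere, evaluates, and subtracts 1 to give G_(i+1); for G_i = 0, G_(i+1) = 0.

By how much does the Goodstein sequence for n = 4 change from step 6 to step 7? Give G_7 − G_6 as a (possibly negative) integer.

34

G_0=4  [base 2] 2^2  →[2↦3]→  3^3 = 27  −1 ⇒ G_1=26
G_1=26  [base 3] 2·3^2 + 2·3 + 2  →[3↦4]→  2·4^2 + 2·4 + 2 = 42  −1 ⇒ G_2=41
G_2=41  [base 4] 2·4^2 + 2·4 + 1  →[4↦5]→  2·5^2 + 2·5 + 1 = 61  −1 ⇒ G_3=60
G_3=60  [base 5] 2·5^2 + 2·5  →[5↦6]→  2·6^2 + 2·6 = 84  −1 ⇒ G_4=83
G_4=83  [base 6] 2·6^2 + 6 + 5  →[6↦7]→  2·7^2 + 7 + 5 = 110  −1 ⇒ G_5=109
G_5=109  [base 7] 2·7^2 + 7 + 4  →[7↦8]→  2·8^2 + 8 + 4 = 140  −1 ⇒ G_6=139
G_6=139  [base 8] 2·8^2 + 8 + 3  →[8↦9]→  2·9^2 + 9 + 3 = 174  −1 ⇒ G_7=173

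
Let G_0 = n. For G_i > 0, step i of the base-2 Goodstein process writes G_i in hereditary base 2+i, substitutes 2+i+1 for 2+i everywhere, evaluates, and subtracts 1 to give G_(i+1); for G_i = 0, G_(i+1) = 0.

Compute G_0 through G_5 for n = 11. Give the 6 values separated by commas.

11, 84, 1027, 15627, 279937, 5764801

G_0 = 11. HB_2(11) = 2^(2 + 1) + 2 + 1. Bump = 85. G_1 = 84.
G_1 = 84. HB_3(84) = 3^(3 + 1) + 3. Bump = 1028. G_2 = 1027.
G_2 = 1027. HB_4(1027) = 4^(4 + 1) + 3. Bump = 15628. G_3 = 15627.
G_3 = 15627. HB_5(15627) = 5^(5 + 1) + 2. Bump = 279938. G_4 = 279937.
G_4 = 279937. HB_6(279937) = 6^(6 + 1) + 1. Bump = 5764802. G_5 = 5764801.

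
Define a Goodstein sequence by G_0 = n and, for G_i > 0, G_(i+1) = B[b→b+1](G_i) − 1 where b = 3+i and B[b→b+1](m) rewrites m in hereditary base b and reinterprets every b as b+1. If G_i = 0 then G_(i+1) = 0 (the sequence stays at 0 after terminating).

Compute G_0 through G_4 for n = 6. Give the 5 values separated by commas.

[0] 6 ≡ 2·3 (base 3). Lift 4: 8. −1: 7.
[1] 7 ≡ 4 + 3 (base 4). Lift 5: 8. −1: 7.
[2] 7 ≡ 5 + 2 (base 5). Lift 6: 8. −1: 7.
[3] 7 ≡ 6 + 1 (base 6). Lift 7: 8. −1: 7.

6, 7, 7, 7, 7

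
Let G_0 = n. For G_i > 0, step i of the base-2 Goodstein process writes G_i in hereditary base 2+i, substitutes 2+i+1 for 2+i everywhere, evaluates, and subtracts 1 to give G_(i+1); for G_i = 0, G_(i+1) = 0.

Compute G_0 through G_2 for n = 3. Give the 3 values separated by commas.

base 2: 3 = 2 + 1; at 3: 3 + 1 = 4; next = 3
base 3: 3 = 3; at 4: 4 = 4; next = 3

3, 3, 3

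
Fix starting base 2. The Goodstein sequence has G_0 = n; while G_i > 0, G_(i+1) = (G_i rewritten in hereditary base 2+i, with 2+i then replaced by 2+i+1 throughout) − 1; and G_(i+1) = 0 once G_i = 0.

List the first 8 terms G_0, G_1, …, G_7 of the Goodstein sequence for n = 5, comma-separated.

G_0 = 5. HB_2(5) = 2^2 + 1. Bump = 28. G_1 = 27.
G_1 = 27. HB_3(27) = 3^3. Bump = 256. G_2 = 255.
G_2 = 255. HB_4(255) = 3·4^3 + 3·4^2 + 3·4 + 3. Bump = 468. G_3 = 467.
G_3 = 467. HB_5(467) = 3·5^3 + 3·5^2 + 3·5 + 2. Bump = 776. G_4 = 775.
G_4 = 775. HB_6(775) = 3·6^3 + 3·6^2 + 3·6 + 1. Bump = 1198. G_5 = 1197.
G_5 = 1197. HB_7(1197) = 3·7^3 + 3·7^2 + 3·7. Bump = 1752. G_6 = 1751.
G_6 = 1751. HB_8(1751) = 3·8^3 + 3·8^2 + 2·8 + 7. Bump = 2455. G_7 = 2454.

5, 27, 255, 467, 775, 1197, 1751, 2454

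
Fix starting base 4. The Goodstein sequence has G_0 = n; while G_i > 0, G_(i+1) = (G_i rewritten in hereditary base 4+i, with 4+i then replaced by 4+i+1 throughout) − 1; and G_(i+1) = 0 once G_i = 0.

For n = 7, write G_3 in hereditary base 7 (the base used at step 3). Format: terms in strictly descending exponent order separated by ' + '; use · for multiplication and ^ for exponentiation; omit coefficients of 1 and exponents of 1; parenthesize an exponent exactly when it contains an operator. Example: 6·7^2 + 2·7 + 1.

step 0: 7 = 4 + 3; sub 5 for 4: 5 + 3; = 8; G_1 = 8−1 = 7
step 1: 7 = 5 + 2; sub 6 for 5: 6 + 2; = 8; G_2 = 8−1 = 7
step 2: 7 = 6 + 1; sub 7 for 6: 7 + 1; = 8; G_3 = 8−1 = 7
step 3: 7 = 7; sub 8 for 7: 8; = 8; G_4 = 8−1 = 7

7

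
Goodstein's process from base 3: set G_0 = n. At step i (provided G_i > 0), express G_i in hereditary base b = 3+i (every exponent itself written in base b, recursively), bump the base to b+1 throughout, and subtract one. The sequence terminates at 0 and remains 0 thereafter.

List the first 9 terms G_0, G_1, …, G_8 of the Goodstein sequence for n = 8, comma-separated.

G_0 = 8. HB_3(8) = 2·3 + 2. Bump = 10. G_1 = 9.
G_1 = 9. HB_4(9) = 2·4 + 1. Bump = 11. G_2 = 10.
G_2 = 10. HB_5(10) = 2·5. Bump = 12. G_3 = 11.
G_3 = 11. HB_6(11) = 6 + 5. Bump = 12. G_4 = 11.
G_4 = 11. HB_7(11) = 7 + 4. Bump = 12. G_5 = 11.
G_5 = 11. HB_8(11) = 8 + 3. Bump = 12. G_6 = 11.
G_6 = 11. HB_9(11) = 9 + 2. Bump = 12. G_7 = 11.
G_7 = 11. HB_10(11) = 10 + 1. Bump = 12. G_8 = 11.

8, 9, 10, 11, 11, 11, 11, 11, 11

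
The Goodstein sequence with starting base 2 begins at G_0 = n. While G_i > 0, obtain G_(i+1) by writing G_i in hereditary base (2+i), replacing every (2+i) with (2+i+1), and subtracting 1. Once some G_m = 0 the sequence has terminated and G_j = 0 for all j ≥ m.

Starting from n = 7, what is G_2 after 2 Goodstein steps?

259

[0] 7 ≡ 2^2 + 2 + 1 (base 2). Lift 3: 31. −1: 30.
[1] 30 ≡ 3^3 + 3 (base 3). Lift 4: 260. −1: 259.
[2] 259 ≡ 4^4 + 3 (base 4). Lift 5: 3128. −1: 3127.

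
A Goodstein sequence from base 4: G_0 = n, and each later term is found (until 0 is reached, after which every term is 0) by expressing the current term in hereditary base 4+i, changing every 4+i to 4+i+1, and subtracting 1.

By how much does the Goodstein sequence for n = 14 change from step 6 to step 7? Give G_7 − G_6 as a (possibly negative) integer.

1

step 0: 14 = 3·4 + 2; sub 5 for 4: 3·5 + 2; = 17; G_1 = 17−1 = 16
step 1: 16 = 3·5 + 1; sub 6 for 5: 3·6 + 1; = 19; G_2 = 19−1 = 18
step 2: 18 = 3·6; sub 7 for 6: 3·7; = 21; G_3 = 21−1 = 20
step 3: 20 = 2·7 + 6; sub 8 for 7: 2·8 + 6; = 22; G_4 = 22−1 = 21
step 4: 21 = 2·8 + 5; sub 9 for 8: 2·9 + 5; = 23; G_5 = 23−1 = 22
step 5: 22 = 2·9 + 4; sub 10 for 9: 2·10 + 4; = 24; G_6 = 24−1 = 23
step 6: 23 = 2·10 + 3; sub 11 for 10: 2·11 + 3; = 25; G_7 = 25−1 = 24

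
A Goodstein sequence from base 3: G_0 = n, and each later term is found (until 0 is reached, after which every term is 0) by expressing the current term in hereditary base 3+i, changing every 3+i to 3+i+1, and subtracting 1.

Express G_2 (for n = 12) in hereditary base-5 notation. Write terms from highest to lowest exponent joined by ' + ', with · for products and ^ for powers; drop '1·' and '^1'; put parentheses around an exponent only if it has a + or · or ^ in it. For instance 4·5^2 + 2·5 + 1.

5^2 + 2

base 3: 12 = 3^2 + 3; at 4: 4^2 + 4 = 20; next = 19
base 4: 19 = 4^2 + 3; at 5: 5^2 + 3 = 28; next = 27
base 5: 27 = 5^2 + 2; at 6: 6^2 + 2 = 38; next = 37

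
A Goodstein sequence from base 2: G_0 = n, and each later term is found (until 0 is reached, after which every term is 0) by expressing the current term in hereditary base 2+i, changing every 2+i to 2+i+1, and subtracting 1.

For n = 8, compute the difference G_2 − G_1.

473

G_0=8  [base 2] 2^(2 + 1)  →[2↦3]→  3^(3 + 1) = 81  −1 ⇒ G_1=80
G_1=80  [base 3] 2·3^3 + 2·3^2 + 2·3 + 2  →[3↦4]→  2·4^4 + 2·4^2 + 2·4 + 2 = 554  −1 ⇒ G_2=553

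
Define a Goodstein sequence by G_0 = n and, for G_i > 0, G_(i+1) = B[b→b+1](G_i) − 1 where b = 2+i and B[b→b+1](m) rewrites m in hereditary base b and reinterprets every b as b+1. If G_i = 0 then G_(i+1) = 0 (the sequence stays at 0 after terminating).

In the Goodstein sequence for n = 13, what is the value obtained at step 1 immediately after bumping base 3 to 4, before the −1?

1280

G_0 = 13. HB_2(13) = 2^(2 + 1) + 2^2 + 1. Bump = 109. G_1 = 108.
G_1 = 108. HB_3(108) = 3^(3 + 1) + 3^3. Bump = 1280. G_2 = 1279.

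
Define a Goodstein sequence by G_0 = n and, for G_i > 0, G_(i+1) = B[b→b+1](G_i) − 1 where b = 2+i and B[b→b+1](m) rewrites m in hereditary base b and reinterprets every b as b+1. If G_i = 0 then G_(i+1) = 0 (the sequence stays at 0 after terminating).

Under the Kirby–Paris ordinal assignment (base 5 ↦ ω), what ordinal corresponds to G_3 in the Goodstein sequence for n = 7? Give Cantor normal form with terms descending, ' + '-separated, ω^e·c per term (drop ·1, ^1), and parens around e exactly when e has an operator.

ω^ω + 2

G_0=7  [base 2] 2^2 + 2 + 1  →[2↦3]→  3^3 + 3 + 1 = 31  −1 ⇒ G_1=30
G_1=30  [base 3] 3^3 + 3  →[3↦4]→  4^4 + 4 = 260  −1 ⇒ G_2=259
G_2=259  [base 4] 4^4 + 3  →[4↦5]→  5^5 + 3 = 3128  −1 ⇒ G_3=3127
G_3=3127  [base 5] 5^5 + 2  →[5↦6]→  6^6 + 2 = 46658  −1 ⇒ G_4=46657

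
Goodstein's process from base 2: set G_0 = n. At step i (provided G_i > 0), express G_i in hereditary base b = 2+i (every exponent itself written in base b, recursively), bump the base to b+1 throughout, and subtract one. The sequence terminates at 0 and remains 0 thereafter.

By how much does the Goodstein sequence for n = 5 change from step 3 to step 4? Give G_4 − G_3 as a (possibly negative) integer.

G_0 = 5. HB_2(5) = 2^2 + 1. Bump = 28. G_1 = 27.
G_1 = 27. HB_3(27) = 3^3. Bump = 256. G_2 = 255.
G_2 = 255. HB_4(255) = 3·4^3 + 3·4^2 + 3·4 + 3. Bump = 468. G_3 = 467.
G_3 = 467. HB_5(467) = 3·5^3 + 3·5^2 + 3·5 + 2. Bump = 776. G_4 = 775.

308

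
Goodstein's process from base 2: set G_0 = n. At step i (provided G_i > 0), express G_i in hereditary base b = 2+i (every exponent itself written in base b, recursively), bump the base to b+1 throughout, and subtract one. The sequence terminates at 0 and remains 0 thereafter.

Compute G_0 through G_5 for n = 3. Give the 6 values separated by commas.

3, 3, 3, 2, 1, 0

(0) 3|_2 = 2 + 1 ↦ 3 + 1|_3 = 4 ⇒ 3
(1) 3|_3 = 3 ↦ 4|_4 = 4 ⇒ 3
(2) 3|_4 = 3 ↦ 3|_5 = 3 ⇒ 2
(3) 2|_5 = 2 ↦ 2|_6 = 2 ⇒ 1
(4) 1|_6 = 1 ↦ 1|_7 = 1 ⇒ 0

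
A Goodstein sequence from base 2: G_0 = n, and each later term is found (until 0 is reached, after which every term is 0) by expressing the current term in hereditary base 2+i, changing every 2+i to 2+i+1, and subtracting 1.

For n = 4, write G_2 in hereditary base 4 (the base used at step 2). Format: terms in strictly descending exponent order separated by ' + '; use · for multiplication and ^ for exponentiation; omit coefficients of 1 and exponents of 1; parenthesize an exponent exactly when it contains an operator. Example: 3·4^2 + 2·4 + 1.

2·4^2 + 2·4 + 1

step 0: 4 = 2^2; sub 3 for 2: 3^3; = 27; G_1 = 27−1 = 26
step 1: 26 = 2·3^2 + 2·3 + 2; sub 4 for 3: 2·4^2 + 2·4 + 2; = 42; G_2 = 42−1 = 41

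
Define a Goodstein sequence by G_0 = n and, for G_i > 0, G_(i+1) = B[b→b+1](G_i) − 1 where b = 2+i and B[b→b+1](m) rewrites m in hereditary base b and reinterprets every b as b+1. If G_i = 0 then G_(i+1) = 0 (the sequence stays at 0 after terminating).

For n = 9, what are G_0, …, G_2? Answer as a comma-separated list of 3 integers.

9, 81, 1023

9 —HB2→ 2^(2 + 1) + 1 —bump→ 3^(3 + 1) + 1 = 82 —(−1)→ 81
81 —HB3→ 3^(3 + 1) —bump→ 4^(4 + 1) = 1024 —(−1)→ 1023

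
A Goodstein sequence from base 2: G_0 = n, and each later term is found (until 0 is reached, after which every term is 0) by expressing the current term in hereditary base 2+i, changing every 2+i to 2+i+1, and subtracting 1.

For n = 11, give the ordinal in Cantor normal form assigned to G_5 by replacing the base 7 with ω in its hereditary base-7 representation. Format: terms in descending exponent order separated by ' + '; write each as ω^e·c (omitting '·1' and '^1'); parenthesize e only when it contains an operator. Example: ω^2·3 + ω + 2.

ω^(ω + 1)

(0) 11|_2 = 2^(2 + 1) + 2 + 1 ↦ 3^(3 + 1) + 3 + 1|_3 = 85 ⇒ 84
(1) 84|_3 = 3^(3 + 1) + 3 ↦ 4^(4 + 1) + 4|_4 = 1028 ⇒ 1027
(2) 1027|_4 = 4^(4 + 1) + 3 ↦ 5^(5 + 1) + 3|_5 = 15628 ⇒ 15627
(3) 15627|_5 = 5^(5 + 1) + 2 ↦ 6^(6 + 1) + 2|_6 = 279938 ⇒ 279937
(4) 279937|_6 = 6^(6 + 1) + 1 ↦ 7^(7 + 1) + 1|_7 = 5764802 ⇒ 5764801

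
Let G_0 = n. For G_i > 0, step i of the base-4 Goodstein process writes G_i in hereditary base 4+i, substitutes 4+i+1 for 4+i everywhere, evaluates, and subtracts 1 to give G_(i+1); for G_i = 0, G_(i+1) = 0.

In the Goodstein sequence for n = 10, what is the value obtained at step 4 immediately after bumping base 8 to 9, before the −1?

14

step 0: 10 = 2·4 + 2; sub 5 for 4: 2·5 + 2; = 12; G_1 = 12−1 = 11
step 1: 11 = 2·5 + 1; sub 6 for 5: 2·6 + 1; = 13; G_2 = 13−1 = 12
step 2: 12 = 2·6; sub 7 for 6: 2·7; = 14; G_3 = 14−1 = 13
step 3: 13 = 7 + 6; sub 8 for 7: 8 + 6; = 14; G_4 = 14−1 = 13
step 4: 13 = 8 + 5; sub 9 for 8: 9 + 5; = 14; G_5 = 14−1 = 13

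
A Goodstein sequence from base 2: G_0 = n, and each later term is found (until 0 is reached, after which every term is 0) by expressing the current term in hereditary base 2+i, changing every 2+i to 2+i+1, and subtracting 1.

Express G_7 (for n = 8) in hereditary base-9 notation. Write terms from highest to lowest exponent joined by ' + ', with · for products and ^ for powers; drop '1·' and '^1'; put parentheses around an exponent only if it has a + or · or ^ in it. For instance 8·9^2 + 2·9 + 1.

[0] 8 ≡ 2^(2 + 1) (base 2). Lift 3: 81. −1: 80.
[1] 80 ≡ 2·3^3 + 2·3^2 + 2·3 + 2 (base 3). Lift 4: 554. −1: 553.
[2] 553 ≡ 2·4^4 + 2·4^2 + 2·4 + 1 (base 4). Lift 5: 6311. −1: 6310.
[3] 6310 ≡ 2·5^5 + 2·5^2 + 2·5 (base 5). Lift 6: 93396. −1: 93395.
[4] 93395 ≡ 2·6^6 + 2·6^2 + 6 + 5 (base 6). Lift 7: 1647196. −1: 1647195.
[5] 1647195 ≡ 2·7^7 + 2·7^2 + 7 + 4 (base 7). Lift 8: 33554572. −1: 33554571.
[6] 33554571 ≡ 2·8^8 + 2·8^2 + 8 + 3 (base 8). Lift 9: 774841152. −1: 774841151.

2·9^9 + 2·9^2 + 9 + 2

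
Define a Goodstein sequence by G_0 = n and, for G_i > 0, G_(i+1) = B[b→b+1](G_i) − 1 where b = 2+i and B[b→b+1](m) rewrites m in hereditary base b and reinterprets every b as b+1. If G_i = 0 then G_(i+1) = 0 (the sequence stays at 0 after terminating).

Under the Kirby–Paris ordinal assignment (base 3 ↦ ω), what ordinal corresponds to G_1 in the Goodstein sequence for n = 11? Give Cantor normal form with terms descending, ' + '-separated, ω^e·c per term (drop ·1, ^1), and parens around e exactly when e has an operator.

ω^(ω + 1) + ω

11 —HB2→ 2^(2 + 1) + 2 + 1 —bump→ 3^(3 + 1) + 3 + 1 = 85 —(−1)→ 84
84 —HB3→ 3^(3 + 1) + 3 —bump→ 4^(4 + 1) + 4 = 1028 —(−1)→ 1027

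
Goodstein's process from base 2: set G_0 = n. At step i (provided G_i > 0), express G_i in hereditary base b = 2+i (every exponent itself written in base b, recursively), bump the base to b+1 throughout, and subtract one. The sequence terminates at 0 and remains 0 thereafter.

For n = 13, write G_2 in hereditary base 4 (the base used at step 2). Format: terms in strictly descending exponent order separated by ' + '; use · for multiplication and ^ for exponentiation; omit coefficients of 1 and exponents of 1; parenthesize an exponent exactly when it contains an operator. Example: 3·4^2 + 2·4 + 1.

base 2: 13 = 2^(2 + 1) + 2^2 + 1; at 3: 3^(3 + 1) + 3^3 + 1 = 109; next = 108
base 3: 108 = 3^(3 + 1) + 3^3; at 4: 4^(4 + 1) + 4^4 = 1280; next = 1279
base 4: 1279 = 4^(4 + 1) + 3·4^3 + 3·4^2 + 3·4 + 3; at 5: 5^(5 + 1) + 3·5^3 + 3·5^2 + 3·5 + 3 = 16093; next = 16092

4^(4 + 1) + 3·4^3 + 3·4^2 + 3·4 + 3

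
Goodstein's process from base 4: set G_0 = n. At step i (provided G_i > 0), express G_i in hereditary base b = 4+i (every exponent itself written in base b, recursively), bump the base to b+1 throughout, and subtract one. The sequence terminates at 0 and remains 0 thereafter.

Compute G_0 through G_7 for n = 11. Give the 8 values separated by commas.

11, 12, 13, 14, 15, 15, 15, 15

[0] 11 ≡ 2·4 + 3 (base 4). Lift 5: 13. −1: 12.
[1] 12 ≡ 2·5 + 2 (base 5). Lift 6: 14. −1: 13.
[2] 13 ≡ 2·6 + 1 (base 6). Lift 7: 15. −1: 14.
[3] 14 ≡ 2·7 (base 7). Lift 8: 16. −1: 15.
[4] 15 ≡ 8 + 7 (base 8). Lift 9: 16. −1: 15.
[5] 15 ≡ 9 + 6 (base 9). Lift 10: 16. −1: 15.
[6] 15 ≡ 10 + 5 (base 10). Lift 11: 16. −1: 15.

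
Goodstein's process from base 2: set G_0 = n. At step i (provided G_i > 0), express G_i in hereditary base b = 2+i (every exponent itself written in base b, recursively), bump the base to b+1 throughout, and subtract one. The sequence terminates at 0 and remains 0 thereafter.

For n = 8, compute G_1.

80

base 2: 8 = 2^(2 + 1); at 3: 3^(3 + 1) = 81; next = 80
base 3: 80 = 2·3^3 + 2·3^2 + 2·3 + 2; at 4: 2·4^4 + 2·4^2 + 2·4 + 2 = 554; next = 553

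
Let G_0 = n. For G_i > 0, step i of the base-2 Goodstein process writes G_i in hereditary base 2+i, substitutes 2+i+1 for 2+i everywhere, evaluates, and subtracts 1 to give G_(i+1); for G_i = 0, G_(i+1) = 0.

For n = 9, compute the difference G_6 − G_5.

(0) 9|_2 = 2^(2 + 1) + 1 ↦ 3^(3 + 1) + 1|_3 = 82 ⇒ 81
(1) 81|_3 = 3^(3 + 1) ↦ 4^(4 + 1)|_4 = 1024 ⇒ 1023
(2) 1023|_4 = 3·4^4 + 3·4^3 + 3·4^2 + 3·4 + 3 ↦ 3·5^5 + 3·5^3 + 3·5^2 + 3·5 + 3|_5 = 9843 ⇒ 9842
(3) 9842|_5 = 3·5^5 + 3·5^3 + 3·5^2 + 3·5 + 2 ↦ 3·6^6 + 3·6^3 + 3·6^2 + 3·6 + 2|_6 = 140744 ⇒ 140743
(4) 140743|_6 = 3·6^6 + 3·6^3 + 3·6^2 + 3·6 + 1 ↦ 3·7^7 + 3·7^3 + 3·7^2 + 3·7 + 1|_7 = 2471827 ⇒ 2471826
(5) 2471826|_7 = 3·7^7 + 3·7^3 + 3·7^2 + 3·7 ↦ 3·8^8 + 3·8^3 + 3·8^2 + 3·8|_8 = 50333400 ⇒ 50333399

47861573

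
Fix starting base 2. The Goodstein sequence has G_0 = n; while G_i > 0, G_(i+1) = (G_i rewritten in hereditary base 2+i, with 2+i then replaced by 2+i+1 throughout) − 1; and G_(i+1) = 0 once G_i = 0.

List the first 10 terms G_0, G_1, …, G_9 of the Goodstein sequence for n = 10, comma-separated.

10, 83, 1025, 15625, 279935, 4215754, 84073323, 1937434592, 50000555551, 1426559238830

i=0: 10 = 2^(2 + 1) + 2 (b=2); 2→3: 3^(3 + 1) + 3 = 84; 84−1 = 83
i=1: 83 = 3^(3 + 1) + 2 (b=3); 3→4: 4^(4 + 1) + 2 = 1026; 1026−1 = 1025
i=2: 1025 = 4^(4 + 1) + 1 (b=4); 4→5: 5^(5 + 1) + 1 = 15626; 15626−1 = 15625
i=3: 15625 = 5^(5 + 1) (b=5); 5→6: 6^(6 + 1) = 279936; 279936−1 = 279935
i=4: 279935 = 5·6^6 + 5·6^5 + 5·6^4 + 5·6^3 + 5·6^2 + 5·6 + 5 (b=6); 6→7: 5·7^7 + 5·7^5 + 5·7^4 + 5·7^3 + 5·7^2 + 5·7 + 5 = 4215755; 4215755−1 = 4215754
i=5: 4215754 = 5·7^7 + 5·7^5 + 5·7^4 + 5·7^3 + 5·7^2 + 5·7 + 4 (b=7); 7→8: 5·8^8 + 5·8^5 + 5·8^4 + 5·8^3 + 5·8^2 + 5·8 + 4 = 84073324; 84073324−1 = 84073323
i=6: 84073323 = 5·8^8 + 5·8^5 + 5·8^4 + 5·8^3 + 5·8^2 + 5·8 + 3 (b=8); 8→9: 5·9^9 + 5·9^5 + 5·9^4 + 5·9^3 + 5·9^2 + 5·9 + 3 = 1937434593; 1937434593−1 = 1937434592
i=7: 1937434592 = 5·9^9 + 5·9^5 + 5·9^4 + 5·9^3 + 5·9^2 + 5·9 + 2 (b=9); 9→10: 5·10^10 + 5·10^5 + 5·10^4 + 5·10^3 + 5·10^2 + 5·10 + 2 = 50000555552; 50000555552−1 = 50000555551
i=8: 50000555551 = 5·10^10 + 5·10^5 + 5·10^4 + 5·10^3 + 5·10^2 + 5·10 + 1 (b=10); 10→11: 5·11^11 + 5·11^5 + 5·11^4 + 5·11^3 + 5·11^2 + 5·11 + 1 = 1426559238831; 1426559238831−1 = 1426559238830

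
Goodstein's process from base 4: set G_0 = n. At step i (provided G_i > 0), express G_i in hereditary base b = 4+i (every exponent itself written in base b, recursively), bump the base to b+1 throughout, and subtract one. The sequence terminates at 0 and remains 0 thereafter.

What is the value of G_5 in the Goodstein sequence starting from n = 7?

6

step 0: 7 = 4 + 3; sub 5 for 4: 5 + 3; = 8; G_1 = 8−1 = 7
step 1: 7 = 5 + 2; sub 6 for 5: 6 + 2; = 8; G_2 = 8−1 = 7
step 2: 7 = 6 + 1; sub 7 for 6: 7 + 1; = 8; G_3 = 8−1 = 7
step 3: 7 = 7; sub 8 for 7: 8; = 8; G_4 = 8−1 = 7
step 4: 7 = 7; sub 9 for 8: 7; = 7; G_5 = 7−1 = 6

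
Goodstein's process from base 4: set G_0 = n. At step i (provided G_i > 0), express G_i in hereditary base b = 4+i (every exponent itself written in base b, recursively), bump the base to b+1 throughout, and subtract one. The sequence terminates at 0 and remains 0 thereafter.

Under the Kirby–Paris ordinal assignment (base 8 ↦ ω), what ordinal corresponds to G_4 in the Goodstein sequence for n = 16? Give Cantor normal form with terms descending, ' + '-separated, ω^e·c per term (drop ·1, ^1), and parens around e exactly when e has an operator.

ω·4 + 1

i=0: 16 = 4^2 (b=4); 4→5: 5^2 = 25; 25−1 = 24
i=1: 24 = 4·5 + 4 (b=5); 5→6: 4·6 + 4 = 28; 28−1 = 27
i=2: 27 = 4·6 + 3 (b=6); 6→7: 4·7 + 3 = 31; 31−1 = 30
i=3: 30 = 4·7 + 2 (b=7); 7→8: 4·8 + 2 = 34; 34−1 = 33
i=4: 33 = 4·8 + 1 (b=8); 8→9: 4·9 + 1 = 37; 37−1 = 36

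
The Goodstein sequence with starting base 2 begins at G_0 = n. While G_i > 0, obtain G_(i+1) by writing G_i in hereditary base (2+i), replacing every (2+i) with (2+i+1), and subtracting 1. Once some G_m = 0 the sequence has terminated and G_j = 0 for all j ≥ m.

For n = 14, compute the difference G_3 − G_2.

17469

G_0 = 14. HB_2(14) = 2^(2 + 1) + 2^2 + 2. Bump = 111. G_1 = 110.
G_1 = 110. HB_3(110) = 3^(3 + 1) + 3^3 + 2. Bump = 1282. G_2 = 1281.
G_2 = 1281. HB_4(1281) = 4^(4 + 1) + 4^4 + 1. Bump = 18751. G_3 = 18750.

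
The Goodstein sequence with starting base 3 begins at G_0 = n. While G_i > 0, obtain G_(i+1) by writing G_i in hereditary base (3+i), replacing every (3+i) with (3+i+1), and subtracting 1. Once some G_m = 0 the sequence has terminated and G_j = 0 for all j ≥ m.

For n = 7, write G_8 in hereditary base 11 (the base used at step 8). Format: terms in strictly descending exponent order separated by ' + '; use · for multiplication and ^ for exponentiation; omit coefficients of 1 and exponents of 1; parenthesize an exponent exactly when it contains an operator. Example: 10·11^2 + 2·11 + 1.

7 —HB3→ 2·3 + 1 —bump→ 2·4 + 1 = 9 —(−1)→ 8
8 —HB4→ 2·4 —bump→ 2·5 = 10 —(−1)→ 9
9 —HB5→ 5 + 4 —bump→ 6 + 4 = 10 —(−1)→ 9
9 —HB6→ 6 + 3 —bump→ 7 + 3 = 10 —(−1)→ 9
9 —HB7→ 7 + 2 —bump→ 8 + 2 = 10 —(−1)→ 9
9 —HB8→ 8 + 1 —bump→ 9 + 1 = 10 —(−1)→ 9
9 —HB9→ 9 —bump→ 10 = 10 —(−1)→ 9
9 —HB10→ 9 —bump→ 9 = 9 —(−1)→ 8

8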